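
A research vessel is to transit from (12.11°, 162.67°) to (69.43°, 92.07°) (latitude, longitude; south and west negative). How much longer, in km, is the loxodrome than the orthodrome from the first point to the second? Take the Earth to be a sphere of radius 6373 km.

Great circle: cos σ = sin φ₁ sin φ₂ + cos φ₁ cos φ₂ cos Δλ,  σ = 1.2551 rad → d_gc = 7998.460 km
Rhumb line: Δψ = +1.4938, q = Δφ/Δψ = 0.6697, d_rh = R√(Δφ²+q²Δλ²) = 8264.959 km
Excess = 8264.959 − 7998.460 = 266.499 ≈ 266 km

266 km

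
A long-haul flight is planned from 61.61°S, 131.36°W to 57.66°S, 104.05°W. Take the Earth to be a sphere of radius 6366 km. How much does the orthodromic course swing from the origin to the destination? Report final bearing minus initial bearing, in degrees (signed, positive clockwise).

-23.7°

Initial bearing θ₁ = atan2(sin Δλ cos φ₂, cos φ₁ sin φ₂ − sin φ₁ cos φ₂ cos Δλ) = 86.17°
Final bearing θ₂ = (initial bearing from the destination back to the start) + 180° = 62.48°
Δθ = θ₂ − θ₁ = -23.7°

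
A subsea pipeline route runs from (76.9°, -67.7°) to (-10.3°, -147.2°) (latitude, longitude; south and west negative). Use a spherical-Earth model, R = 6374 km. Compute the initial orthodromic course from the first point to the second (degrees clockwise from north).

257.5°

θ = atan2( sin Δλ·cos φ₂ ,  cos φ₁ sin φ₂ − sin φ₁ cos φ₂ cos Δλ )
  = atan2(-0.9674, -0.2152) = 257.46°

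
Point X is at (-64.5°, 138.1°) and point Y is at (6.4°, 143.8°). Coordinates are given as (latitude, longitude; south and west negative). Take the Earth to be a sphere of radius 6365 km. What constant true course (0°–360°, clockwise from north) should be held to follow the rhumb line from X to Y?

3.6°

Meridional parts: M(φ₁)=-1.4860, M(φ₂)=+0.1119 → ΔM = +1.5979;  Δλ = +0.0995 rad
tan C = Δλ / ΔM = +0.0623 → C = 3.56°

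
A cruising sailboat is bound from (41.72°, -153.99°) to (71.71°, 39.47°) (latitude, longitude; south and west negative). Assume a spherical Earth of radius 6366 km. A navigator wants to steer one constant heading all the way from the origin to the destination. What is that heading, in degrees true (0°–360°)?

289.4°

Δψ = ln[tan(π/4+φ₂/2)/tan(π/4+φ₁/2)] = +1.0239
Δλ = -2.9067 rad (taken the short way round)
course = atan2(Δλ, Δψ) = 289.40°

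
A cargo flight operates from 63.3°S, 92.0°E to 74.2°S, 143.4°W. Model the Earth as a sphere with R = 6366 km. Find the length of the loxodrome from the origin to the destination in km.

5055 km

Rhumb course C = atan2(Δλ, Δψ) with Δψ = ln[tan(π/4+φ₂/2)/tan(π/4+φ₁/2)] = -0.5366, Δλ = +2.1747 → C = 103.86°
d = R·|Δφ| / |cos C| = 6366·0.19024 / 0.23957 = 5055 km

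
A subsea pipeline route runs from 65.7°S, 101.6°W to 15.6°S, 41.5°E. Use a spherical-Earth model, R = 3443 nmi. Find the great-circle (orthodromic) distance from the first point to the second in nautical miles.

Haversine: a = sin²(Δφ/2)+cos φ₁ cos φ₂ sin²(Δλ/2) = 0.53593;  σ = 2·atan2(√a,√(1−a))
σ = 94.121° → d = Rσ = 3443·1.64272 = 5656 nmi

5656 nmi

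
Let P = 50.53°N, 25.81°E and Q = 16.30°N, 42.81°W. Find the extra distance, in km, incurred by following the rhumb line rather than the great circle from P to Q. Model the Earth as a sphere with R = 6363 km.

Great circle: cos σ = sin φ₁ sin φ₂ + cos φ₁ cos φ₂ cos Δλ,  σ = 1.1162 rad → d_gc = 7102.5 km
Rhumb line: Δψ = -0.7367, q = Δφ/Δψ = 0.8109, d_rh = R√(Δφ²+q²Δλ²) = 7255.2 km
Excess = 7255.2 − 7102.5 = 152.7 ≈ 153 km

153 km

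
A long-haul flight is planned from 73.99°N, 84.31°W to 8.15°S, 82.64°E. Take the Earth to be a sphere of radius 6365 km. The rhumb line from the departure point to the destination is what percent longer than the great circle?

Great circle: σ = 1.9848 rad → d_gc = Rσ = 12633.0 km
Rhumb: Δφ = -1.4336, Δλ = +2.9138, Δψ = -2.1044, q = Δφ/Δψ = 0.6813 → d_rh = R√(Δφ²+q²Δλ²) = 15585.5 km
Excess = (15585.5 − 12633.0) / 12633.0 = 2952.5 / 12633.0 = 23.37% ≈ 23.4%

23.4%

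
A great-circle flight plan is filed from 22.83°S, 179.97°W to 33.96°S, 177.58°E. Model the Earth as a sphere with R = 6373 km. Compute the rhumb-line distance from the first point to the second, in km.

Rhumb course C = atan2(Δλ, Δψ) with Δψ = ln[tan(π/4+φ₂/2)/tan(π/4+φ₁/2)] = -0.2214, Δλ = -0.0428 → C = 190.93°
d = R·|Δφ| / |cos C| = 6373·0.19426 / 0.98185 = 1261 km

1261 km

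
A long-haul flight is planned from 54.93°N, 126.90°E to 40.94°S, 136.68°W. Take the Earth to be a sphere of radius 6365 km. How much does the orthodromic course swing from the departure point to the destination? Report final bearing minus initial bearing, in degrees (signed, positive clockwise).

+23.0°

Initial bearing θ₁ = atan2(sin Δλ cos φ₂, cos φ₁ sin φ₂ − sin φ₁ cos φ₂ cos Δλ) = 112.27°
Final bearing θ₂ = (initial bearing from the destination back to the start) + 180° = 135.26°
Δθ = θ₂ − θ₁ = +23.0°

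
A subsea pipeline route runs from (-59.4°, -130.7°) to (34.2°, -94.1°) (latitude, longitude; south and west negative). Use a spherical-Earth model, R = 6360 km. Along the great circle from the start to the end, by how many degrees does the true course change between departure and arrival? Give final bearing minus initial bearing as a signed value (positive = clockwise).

Initial bearing θ₁ = atan2(sin Δλ cos φ₂, cos φ₁ sin φ₂ − sin φ₁ cos φ₂ cos Δλ) = 29.90°
Final bearing θ₂ = (initial bearing from the destination back to the start) + 180° = 17.87°
Δθ = θ₂ − θ₁ = -12.0°

-12.0°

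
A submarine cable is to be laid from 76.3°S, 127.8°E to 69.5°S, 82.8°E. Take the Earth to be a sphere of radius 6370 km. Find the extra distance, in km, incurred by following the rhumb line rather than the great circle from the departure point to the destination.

Great circle: cos σ = sin φ₁ sin φ₂ + cos φ₁ cos φ₂ cos Δλ,  σ = 0.2510 rad → d_gc = 1598.7 km
Rhumb line: Δψ = +0.4090, q = Δφ/Δψ = 0.2902, d_rh = R√(Δφ²+q²Δλ²) = 1636.8 km
Excess = 1636.8 − 1598.7 = 38.1 ≈ 38 km

38 km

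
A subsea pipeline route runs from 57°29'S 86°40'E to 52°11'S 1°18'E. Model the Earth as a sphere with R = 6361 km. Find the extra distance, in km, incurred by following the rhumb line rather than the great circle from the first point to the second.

Great circle: cos σ = sin φ₁ sin φ₂ + cos φ₁ cos φ₂ cos Δλ,  σ = 0.8055 rad → d_gc = 5123.7 km
Rhumb line: Δψ = +0.1609, q = Δφ/Δψ = 0.5749, d_rh = R√(Δφ²+q²Δλ²) = 5480.5 km
Excess = 5480.5 − 5123.7 = 356.8 ≈ 357 km

357 km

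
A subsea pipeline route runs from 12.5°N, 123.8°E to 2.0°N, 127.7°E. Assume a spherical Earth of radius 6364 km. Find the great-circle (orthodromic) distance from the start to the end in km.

1243 km

Haversine: a = sin²(Δφ/2)+cos φ₁ cos φ₂ sin²(Δλ/2) = 0.00950;  σ = 2·atan2(√a,√(1−a))
σ = 11.188° → d = Rσ = 6364·0.19527 = 1243 km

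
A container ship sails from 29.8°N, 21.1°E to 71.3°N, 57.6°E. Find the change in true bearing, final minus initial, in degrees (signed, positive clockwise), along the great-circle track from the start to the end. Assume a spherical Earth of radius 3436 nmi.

At departure: θ₁ = atan2(sin Δλ cos φ₂, cos φ₁ sin φ₂ − sin φ₁ cos φ₂ cos Δλ) = 15.37°
At arrival: θ₂ = atan2(sin Δλ cos φ₁, −cos φ₂ sin φ₁ + sin φ₂ cos φ₁ cos Δλ) = 45.83°
Δθ = θ₂ − θ₁ = +30.5°

+30.5°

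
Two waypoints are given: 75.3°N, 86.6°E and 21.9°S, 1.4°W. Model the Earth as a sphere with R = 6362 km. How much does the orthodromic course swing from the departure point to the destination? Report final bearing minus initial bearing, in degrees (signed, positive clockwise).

-66.5°

At departure: θ₁ = atan2(sin Δλ cos φ₂, cos φ₁ sin φ₂ − sin φ₁ cos φ₂ cos Δλ) = 262.26°
At arrival: θ₂ = atan2(sin Δλ cos φ₁, −cos φ₂ sin φ₁ + sin φ₂ cos φ₁ cos Δλ) = 195.72°
Δθ = θ₂ − θ₁ = -66.5°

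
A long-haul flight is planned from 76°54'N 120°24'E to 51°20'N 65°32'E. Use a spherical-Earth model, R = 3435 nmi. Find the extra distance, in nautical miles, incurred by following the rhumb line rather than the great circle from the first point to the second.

Great circle: cos σ = sin φ₁ sin φ₂ + cos φ₁ cos φ₂ cos Δλ,  σ = 0.5699 rad → d_gc = 1957.5 nmi
Rhumb line: Δψ = -1.1170, q = Δφ/Δψ = 0.3995, d_rh = R√(Δφ²+q²Δλ²) = 2018.9 nmi
Excess = 2018.9 − 1957.5 = 61.4 ≈ 61 nmi

61 nmi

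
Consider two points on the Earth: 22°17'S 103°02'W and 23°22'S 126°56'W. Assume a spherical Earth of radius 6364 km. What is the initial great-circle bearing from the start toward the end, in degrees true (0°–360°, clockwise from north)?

N = sin Δλ·cos φ₂ = -0.3719;  D = cos φ₁ sin φ₂ − sin φ₁ cos φ₂ cos Δλ = -0.0488
initial course = atan2(N, D) = 262.53°

262.5°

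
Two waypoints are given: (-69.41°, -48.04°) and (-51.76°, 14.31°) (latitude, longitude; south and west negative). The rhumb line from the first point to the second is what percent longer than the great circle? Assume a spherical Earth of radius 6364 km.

Great circle: σ = 0.5804 rad → d_gc = Rσ = 3693.4 km
Rhumb: Δφ = +0.3081, Δλ = +1.0882, Δψ = +0.6463, q = Δφ/Δψ = 0.4766 → d_rh = R√(Δφ²+q²Δλ²) = 3839.0 km
Excess = (3839.0 − 3693.4) / 3693.4 = 145.6 / 3693.4 = 3.94% ≈ 3.9%

3.9%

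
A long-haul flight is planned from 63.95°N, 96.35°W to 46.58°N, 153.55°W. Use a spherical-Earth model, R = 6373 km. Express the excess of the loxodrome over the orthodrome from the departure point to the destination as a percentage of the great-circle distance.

3.0%

Great circle: σ = 0.6162 rad → d_gc = Rσ = 3927.3 km
Rhumb: Δφ = -0.3032, Δλ = -0.9983, Δψ = -0.5430, q = Δφ/Δψ = 0.5583 → d_rh = R√(Δφ²+q²Δλ²) = 4043.6 km
Excess = (4043.6 − 3927.3) / 3927.3 = 116.3 / 3927.3 = 2.96% ≈ 3.0%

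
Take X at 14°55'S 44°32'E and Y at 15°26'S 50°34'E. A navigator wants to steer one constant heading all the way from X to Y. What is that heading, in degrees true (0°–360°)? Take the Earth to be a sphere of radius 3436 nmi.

95.1°

Δψ = ln[tan(π/4+φ₂/2)/tan(π/4+φ₁/2)] = -0.0093
Δλ = +0.1053 rad (taken the short way round)
course = atan2(Δλ, Δψ) = 95.07°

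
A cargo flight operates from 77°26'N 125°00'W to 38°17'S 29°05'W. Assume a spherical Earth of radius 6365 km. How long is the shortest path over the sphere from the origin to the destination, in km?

14273 km

Haversine: a = sin²(Δφ/2)+cos φ₁ cos φ₂ sin²(Δλ/2) = 0.81116;  σ = 2·atan2(√a,√(1−a))
σ = 128.485° → d = Rσ = 6365·2.24249 = 14273 km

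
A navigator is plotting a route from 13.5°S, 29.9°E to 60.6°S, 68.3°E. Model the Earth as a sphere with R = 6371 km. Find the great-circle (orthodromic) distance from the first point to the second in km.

cos σ = sin φ₁ sin φ₂ + cos φ₁ cos φ₂ cos Δλ
      = sin(-13.50°)sin(-60.60°) + cos(-13.50°)cos(-60.60°)cos(38.40°) = 0.5775
σ = 54.727° → d = Rσ = 6371·0.95517 = 6085 km

6085 km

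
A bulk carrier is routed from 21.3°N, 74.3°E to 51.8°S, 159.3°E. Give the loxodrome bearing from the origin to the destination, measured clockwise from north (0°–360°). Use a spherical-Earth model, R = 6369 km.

134.2°

Δψ = ln[tan(π/4+φ₂/2)/tan(π/4+φ₁/2)] = -1.4411
Δλ = +1.4835 rad (taken the short way round)
course = atan2(Δλ, Δψ) = 134.17°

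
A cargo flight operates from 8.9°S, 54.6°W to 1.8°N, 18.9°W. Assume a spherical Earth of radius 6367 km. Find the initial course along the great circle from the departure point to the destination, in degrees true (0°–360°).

75.0°

N = sin Δλ·cos φ₂ = +0.5833;  D = cos φ₁ sin φ₂ − sin φ₁ cos φ₂ cos Δλ = +0.1566
initial course = atan2(N, D) = 74.97°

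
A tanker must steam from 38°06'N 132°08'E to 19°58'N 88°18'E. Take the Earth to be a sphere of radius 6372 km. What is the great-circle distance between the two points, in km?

4660 km

cos σ = sin φ₁ sin φ₂ + cos φ₁ cos φ₂ cos Δλ
      = sin(38.10°)sin(19.97°) + cos(38.10°)cos(19.97°)cos(-43.83°) = 0.7442
σ = 41.906° → d = Rσ = 6372·0.73140 = 4660 km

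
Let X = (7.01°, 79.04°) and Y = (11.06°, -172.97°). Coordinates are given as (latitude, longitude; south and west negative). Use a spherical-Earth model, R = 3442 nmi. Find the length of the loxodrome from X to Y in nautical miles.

6410 nmi

Δψ = ln[tan(π/4+φ₂/2)/tan(π/4+φ₁/2)] = +0.0716;  Δφ = +0.0707 rad,  Δλ = +1.8848 rad
q = Δφ/Δψ = 0.9874
d = R·√(Δφ² + q²Δλ²) = 3442·1.86233 = 6410 nmi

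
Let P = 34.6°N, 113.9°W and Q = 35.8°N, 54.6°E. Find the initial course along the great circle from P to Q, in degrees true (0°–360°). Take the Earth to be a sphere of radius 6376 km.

9.8°

N = sin Δλ·cos φ₂ = +0.1617;  D = cos φ₁ sin φ₂ − sin φ₁ cos φ₂ cos Δλ = +0.9328
initial course = atan2(N, D) = 9.83°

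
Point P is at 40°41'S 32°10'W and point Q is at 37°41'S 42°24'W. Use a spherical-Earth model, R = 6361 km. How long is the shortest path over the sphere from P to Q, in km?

941 km

Haversine: a = sin²(Δφ/2)+cos φ₁ cos φ₂ sin²(Δλ/2) = 0.00546;  σ = 2·atan2(√a,√(1−a))
σ = 8.474° → d = Rσ = 6361·0.14790 = 941 km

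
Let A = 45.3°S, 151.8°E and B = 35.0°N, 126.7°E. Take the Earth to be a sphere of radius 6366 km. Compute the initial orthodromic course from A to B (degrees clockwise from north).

N = sin Δλ·cos φ₂ = -0.3475;  D = cos φ₁ sin φ₂ − sin φ₁ cos φ₂ cos Δλ = +0.9307
initial course = atan2(N, D) = 339.53°

339.5°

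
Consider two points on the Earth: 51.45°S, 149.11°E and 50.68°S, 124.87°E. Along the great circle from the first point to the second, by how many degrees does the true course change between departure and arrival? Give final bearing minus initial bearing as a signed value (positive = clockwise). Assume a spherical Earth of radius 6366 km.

+19.0°

Initial bearing θ₁ = atan2(sin Δλ cos φ₂, cos φ₁ sin φ₂ − sin φ₁ cos φ₂ cos Δλ) = 263.37°
Final bearing θ₂ = (initial bearing from the destination back to the start) + 180° = 282.33°
Δθ = θ₂ − θ₁ = +19.0°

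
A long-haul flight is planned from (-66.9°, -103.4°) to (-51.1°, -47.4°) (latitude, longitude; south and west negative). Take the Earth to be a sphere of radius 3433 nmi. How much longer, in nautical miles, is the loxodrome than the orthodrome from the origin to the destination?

58 nmi

Great circle: cos σ = sin φ₁ sin φ₂ + cos φ₁ cos φ₂ cos Δλ,  σ = 0.5479 rad → d_gc = 1880.98 nmi
Rhumb line: Δψ = +0.5470, q = Δφ/Δψ = 0.5042, d_rh = R√(Δφ²+q²Δλ²) = 1938.54 nmi
Excess = 1938.54 − 1880.98 = 57.56 ≈ 58 nmi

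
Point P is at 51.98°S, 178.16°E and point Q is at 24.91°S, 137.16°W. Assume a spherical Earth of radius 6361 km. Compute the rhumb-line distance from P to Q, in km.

4846 km

Δψ = ln[tan(π/4+φ₂/2)/tan(π/4+φ₁/2)] = +0.6165;  Δφ = +0.4725 rad,  Δλ = +0.7798 rad
q = Δφ/Δψ = 0.7664
d = R·√(Δφ² + q²Δλ²) = 6361·0.76185 = 4846 km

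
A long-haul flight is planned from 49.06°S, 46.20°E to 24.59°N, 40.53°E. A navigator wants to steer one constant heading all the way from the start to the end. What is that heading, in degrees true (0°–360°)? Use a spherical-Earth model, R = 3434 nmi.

356.0°

Meridional parts: M(φ₁)=-0.9854, M(φ₂)=+0.4430 → ΔM = +1.4284;  Δλ = -0.0990 rad
tan C = Δλ / ΔM = -0.0693 → C = 356.04°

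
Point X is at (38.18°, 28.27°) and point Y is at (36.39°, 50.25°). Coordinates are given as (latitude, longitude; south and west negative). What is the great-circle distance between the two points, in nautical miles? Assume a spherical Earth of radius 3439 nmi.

1053 nmi

cos σ = sin φ₁ sin φ₂ + cos φ₁ cos φ₂ cos Δλ
      = sin(38.18°)sin(36.39°) + cos(38.18°)cos(36.39°)cos(21.98°) = 0.9535
σ = 17.538° → d = Rσ = 3439·0.30609 = 1053 nmi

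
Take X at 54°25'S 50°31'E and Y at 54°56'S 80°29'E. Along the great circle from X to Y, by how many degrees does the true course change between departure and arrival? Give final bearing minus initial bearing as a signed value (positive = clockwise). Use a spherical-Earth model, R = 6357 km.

-24.6°

Initial bearing θ₁ = atan2(sin Δλ cos φ₂, cos φ₁ sin φ₂ − sin φ₁ cos φ₂ cos Δλ) = 103.99°
Final bearing θ₂ = (initial bearing from the destination back to the start) + 180° = 79.35°
Δθ = θ₂ − θ₁ = -24.6°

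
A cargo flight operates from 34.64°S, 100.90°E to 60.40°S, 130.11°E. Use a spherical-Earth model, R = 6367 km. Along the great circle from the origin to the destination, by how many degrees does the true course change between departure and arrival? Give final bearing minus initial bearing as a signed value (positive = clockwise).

Initial bearing θ₁ = atan2(sin Δλ cos φ₂, cos φ₁ sin φ₂ − sin φ₁ cos φ₂ cos Δλ) = 152.86°
Final bearing θ₂ = (initial bearing from the destination back to the start) + 180° = 130.56°
Δθ = θ₂ − θ₁ = -22.3°

-22.3°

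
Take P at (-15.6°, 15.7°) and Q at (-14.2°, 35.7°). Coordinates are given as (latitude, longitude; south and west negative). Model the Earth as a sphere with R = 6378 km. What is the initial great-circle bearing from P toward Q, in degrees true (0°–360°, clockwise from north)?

88.5°

N = sin Δλ·cos φ₂ = +0.3316;  D = cos φ₁ sin φ₂ − sin φ₁ cos φ₂ cos Δλ = +0.0087
initial course = atan2(N, D) = 88.50°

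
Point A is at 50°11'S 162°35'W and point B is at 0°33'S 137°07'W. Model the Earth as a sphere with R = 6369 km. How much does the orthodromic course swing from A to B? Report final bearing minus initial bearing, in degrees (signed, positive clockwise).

Initial bearing θ₁ = atan2(sin Δλ cos φ₂, cos φ₁ sin φ₂ − sin φ₁ cos φ₂ cos Δλ) = 32.03°
Final bearing θ₂ = (initial bearing from the destination back to the start) + 180° = 19.85°
Δθ = θ₂ − θ₁ = -12.2°

-12.2°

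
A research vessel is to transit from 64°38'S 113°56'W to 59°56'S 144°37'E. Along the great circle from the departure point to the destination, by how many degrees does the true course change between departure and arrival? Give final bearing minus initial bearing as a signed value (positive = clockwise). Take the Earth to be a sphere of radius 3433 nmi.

Initial bearing θ₁ = atan2(sin Δλ cos φ₂, cos φ₁ sin φ₂ − sin φ₁ cos φ₂ cos Δλ) = 226.83°
Final bearing θ₂ = (initial bearing from the destination back to the start) + 180° = 321.42°
Δθ = θ₂ − θ₁ = +94.6°

+94.6°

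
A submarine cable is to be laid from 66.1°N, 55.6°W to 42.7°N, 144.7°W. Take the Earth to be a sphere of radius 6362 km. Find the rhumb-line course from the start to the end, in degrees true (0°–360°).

244.9°

Meridional parts: M(φ₁)=+1.5528, M(φ₂)=+0.8257 → ΔM = -0.7271;  Δλ = -1.5551 rad
tan C = Δλ / ΔM = +2.1386 → C = 244.94°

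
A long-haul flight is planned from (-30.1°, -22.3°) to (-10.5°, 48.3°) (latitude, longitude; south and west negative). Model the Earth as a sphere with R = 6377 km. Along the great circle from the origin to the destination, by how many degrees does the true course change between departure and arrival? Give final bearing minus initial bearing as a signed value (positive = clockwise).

-28.0°

At departure: θ₁ = atan2(sin Δλ cos φ₂, cos φ₁ sin φ₂ − sin φ₁ cos φ₂ cos Δλ) = 89.62°
At arrival: θ₂ = atan2(sin Δλ cos φ₁, −cos φ₂ sin φ₁ + sin φ₂ cos φ₁ cos Δλ) = 61.63°
Δθ = θ₂ − θ₁ = -28.0°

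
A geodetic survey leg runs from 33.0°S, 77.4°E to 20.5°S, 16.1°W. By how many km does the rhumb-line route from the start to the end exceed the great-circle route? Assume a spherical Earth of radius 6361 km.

265 km

Great circle: cos σ = sin φ₁ sin φ₂ + cos φ₁ cos φ₂ cos Δλ,  σ = 1.4275 rad → d_gc = 9080.5 km
Rhumb line: Δψ = +0.2450, q = Δφ/Δψ = 0.8903, d_rh = R√(Δφ²+q²Δλ²) = 9345.3 km
Excess = 9345.3 − 9080.5 = 264.8 ≈ 265 km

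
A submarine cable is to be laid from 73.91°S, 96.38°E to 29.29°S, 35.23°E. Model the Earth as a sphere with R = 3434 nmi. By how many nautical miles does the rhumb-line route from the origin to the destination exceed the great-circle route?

103 nmi

Great circle: cos σ = sin φ₁ sin φ₂ + cos φ₁ cos φ₂ cos Δλ,  σ = 0.9438 rad → d_gc = 3241.1 nmi
Rhumb line: Δψ = +1.4215, q = Δφ/Δψ = 0.5478, d_rh = R√(Δφ²+q²Δλ²) = 3344.1 nmi
Excess = 3344.1 − 3241.1 = 103.0 ≈ 103 nmi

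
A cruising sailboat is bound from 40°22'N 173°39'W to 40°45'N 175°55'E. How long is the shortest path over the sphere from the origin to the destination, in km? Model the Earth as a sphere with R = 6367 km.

Haversine: a = sin²(Δφ/2)+cos φ₁ cos φ₂ sin²(Δλ/2) = 0.00478;  σ = 2·atan2(√a,√(1−a))
σ = 7.931° → d = Rσ = 6367·0.13843 = 881 km

881 km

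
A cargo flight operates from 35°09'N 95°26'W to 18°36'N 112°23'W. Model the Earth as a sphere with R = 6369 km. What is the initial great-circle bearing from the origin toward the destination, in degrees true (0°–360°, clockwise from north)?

N = sin Δλ·cos φ₂ = -0.2763;  D = cos φ₁ sin φ₂ − sin φ₁ cos φ₂ cos Δλ = -0.2611
initial course = atan2(N, D) = 226.62°

226.6°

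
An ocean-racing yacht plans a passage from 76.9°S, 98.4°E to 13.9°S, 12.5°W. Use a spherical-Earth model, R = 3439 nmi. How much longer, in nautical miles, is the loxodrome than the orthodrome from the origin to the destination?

505 nmi

Great circle: cos σ = sin φ₁ sin φ₂ + cos φ₁ cos φ₂ cos Δλ,  σ = 1.4147 rad → d_gc = 4865.1 nmi
Rhumb line: Δψ = +1.9194, q = Δφ/Δψ = 0.5729, d_rh = R√(Δφ²+q²Δλ²) = 5370.3 nmi
Excess = 5370.3 − 4865.1 = 505.2 ≈ 505 nmi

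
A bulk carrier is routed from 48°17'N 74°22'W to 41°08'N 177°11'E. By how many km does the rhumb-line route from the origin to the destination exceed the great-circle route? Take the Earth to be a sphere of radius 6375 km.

742 km

Great circle: cos σ = sin φ₁ sin φ₂ + cos φ₁ cos φ₂ cos Δλ,  σ = 1.2319 rad → d_gc = 7853.7 km
Rhumb line: Δψ = -0.1759, q = Δφ/Δψ = 0.7093, d_rh = R√(Δφ²+q²Δλ²) = 8596.1 km
Excess = 8596.1 − 7853.7 = 742.4 ≈ 742 km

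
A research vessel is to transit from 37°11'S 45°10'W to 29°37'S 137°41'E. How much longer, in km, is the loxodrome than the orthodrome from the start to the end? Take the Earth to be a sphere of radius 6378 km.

Great circle: cos σ = sin φ₁ sin φ₂ + cos φ₁ cos φ₂ cos Δλ,  σ = 1.9748 rad → d_gc = 12595.2 km
Rhumb line: Δψ = +0.1584, q = Δφ/Δψ = 0.8337, d_rh = R√(Δφ²+q²Δλ²) = 16462.2 km
Excess = 16462.2 − 12595.2 = 3867.0 ≈ 3867 km

3867 km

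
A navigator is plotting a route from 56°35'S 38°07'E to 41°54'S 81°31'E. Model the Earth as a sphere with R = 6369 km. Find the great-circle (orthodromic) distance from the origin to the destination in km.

cos σ = sin φ₁ sin φ₂ + cos φ₁ cos φ₂ cos Δλ
      = sin(-56.58°)sin(-41.90°) + cos(-56.58°)cos(-41.90°)cos(43.40°) = 0.8553
σ = 31.211° → d = Rσ = 6369·0.54474 = 3469 km

3469 km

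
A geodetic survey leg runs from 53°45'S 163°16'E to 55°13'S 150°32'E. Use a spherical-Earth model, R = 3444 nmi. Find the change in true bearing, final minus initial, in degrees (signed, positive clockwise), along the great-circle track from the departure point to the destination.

+10.4°

At departure: θ₁ = atan2(sin Δλ cos φ₂, cos φ₁ sin φ₂ − sin φ₁ cos φ₂ cos Δλ) = 253.64°
At arrival: θ₂ = atan2(sin Δλ cos φ₁, −cos φ₂ sin φ₁ + sin φ₂ cos φ₁ cos Δλ) = 264.02°
Δθ = θ₂ − θ₁ = +10.4°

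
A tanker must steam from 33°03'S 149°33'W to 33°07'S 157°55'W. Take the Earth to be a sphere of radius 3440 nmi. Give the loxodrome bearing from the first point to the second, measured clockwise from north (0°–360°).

269.5°

Δψ = ln[tan(π/4+φ₂/2)/tan(π/4+φ₁/2)] = -0.0014
Δλ = -0.1460 rad (taken the short way round)
course = atan2(Δλ, Δψ) = 269.46°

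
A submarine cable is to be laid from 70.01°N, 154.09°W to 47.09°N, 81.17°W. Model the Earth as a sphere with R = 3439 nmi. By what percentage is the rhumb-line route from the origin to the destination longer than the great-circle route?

Great circle: σ = 0.7126 rad → d_gc = Rσ = 2450.7 nmi
Rhumb: Δφ = -0.4000, Δλ = +1.2727, Δψ = -0.8020, q = Δφ/Δψ = 0.4988 → d_rh = R√(Δφ²+q²Δλ²) = 2580.4 nmi
Excess = (2580.4 − 2450.7) / 2450.7 = 129.7 / 2450.7 = 5.29% ≈ 5.3%

5.3%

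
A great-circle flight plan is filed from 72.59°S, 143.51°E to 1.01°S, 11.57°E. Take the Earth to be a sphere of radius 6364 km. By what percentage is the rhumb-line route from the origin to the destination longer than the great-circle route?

13.3%

Great circle: σ = 1.7550 rad → d_gc = Rσ = 11168.6 km
Rhumb: Δφ = +1.2493, Δλ = -2.3028, Δψ = +1.8590, q = Δφ/Δψ = 0.6720 → d_rh = R√(Δφ²+q²Δλ²) = 12657.4 km
Excess = (12657.4 − 11168.6) / 11168.6 = 1488.8 / 11168.6 = 13.33% ≈ 13.3%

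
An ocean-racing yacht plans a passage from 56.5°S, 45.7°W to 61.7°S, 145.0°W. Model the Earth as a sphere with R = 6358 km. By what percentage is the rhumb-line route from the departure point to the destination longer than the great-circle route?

10.7%

Great circle: σ = 0.8066 rad → d_gc = Rσ = 5128.6 km
Rhumb: Δφ = -0.0908, Δλ = -1.7331, Δψ = -0.1771, q = Δφ/Δψ = 0.5124 → d_rh = R√(Δφ²+q²Δλ²) = 5675.4 km
Excess = (5675.4 − 5128.6) / 5128.6 = 546.8 / 5128.6 = 10.66% ≈ 10.7%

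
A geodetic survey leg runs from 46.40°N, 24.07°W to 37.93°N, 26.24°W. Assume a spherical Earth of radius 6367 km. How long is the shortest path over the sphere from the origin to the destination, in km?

Haversine: a = sin²(Δφ/2)+cos φ₁ cos φ₂ sin²(Δλ/2) = 0.00565;  σ = 2·atan2(√a,√(1−a))
σ = 8.620° → d = Rσ = 6367·0.15045 = 958 km

958 km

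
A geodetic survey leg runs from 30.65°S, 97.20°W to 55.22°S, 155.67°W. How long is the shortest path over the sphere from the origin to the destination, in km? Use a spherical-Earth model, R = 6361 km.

5276 km

Haversine: a = sin²(Δφ/2)+cos φ₁ cos φ₂ sin²(Δλ/2) = 0.16233;  σ = 2·atan2(√a,√(1−a))
σ = 47.519° → d = Rσ = 6361·0.82936 = 5276 km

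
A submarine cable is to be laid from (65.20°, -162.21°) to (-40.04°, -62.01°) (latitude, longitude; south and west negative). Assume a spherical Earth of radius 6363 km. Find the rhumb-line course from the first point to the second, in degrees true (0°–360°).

142.5°

Meridional parts: M(φ₁)=+1.5147, M(φ₂)=-0.7638 → ΔM = -2.2786;  Δλ = +1.7488 rad
tan C = Δλ / ΔM = -0.7675 → C = 142.49°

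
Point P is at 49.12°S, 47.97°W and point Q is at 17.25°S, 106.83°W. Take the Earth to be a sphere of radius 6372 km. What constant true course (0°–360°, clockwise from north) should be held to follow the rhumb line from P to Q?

Δψ = ln[tan(π/4+φ₂/2)/tan(π/4+φ₁/2)] = +0.6813
Δλ = -1.0273 rad (taken the short way round)
course = atan2(Δλ, Δψ) = 303.55°

303.6°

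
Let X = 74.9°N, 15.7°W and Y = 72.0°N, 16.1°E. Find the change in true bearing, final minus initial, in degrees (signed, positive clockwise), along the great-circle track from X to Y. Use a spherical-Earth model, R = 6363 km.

Initial bearing θ₁ = atan2(sin Δλ cos φ₂, cos φ₁ sin φ₂ − sin φ₁ cos φ₂ cos Δλ) = 92.04°
Final bearing θ₂ = (initial bearing from the destination back to the start) + 180° = 122.60°
Δθ = θ₂ − θ₁ = +30.6°

+30.6°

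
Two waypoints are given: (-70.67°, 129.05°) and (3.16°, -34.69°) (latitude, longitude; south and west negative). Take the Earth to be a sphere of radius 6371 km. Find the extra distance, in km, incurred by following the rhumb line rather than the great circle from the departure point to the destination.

Great circle: cos σ = sin φ₁ sin φ₂ + cos φ₁ cos φ₂ cos Δλ,  σ = 1.9491 rad → d_gc = 12417.4 km
Rhumb line: Δψ = +1.8253, q = Δφ/Δψ = 0.7059, d_rh = R√(Δφ²+q²Δλ²) = 15251.1 km
Excess = 15251.1 − 12417.4 = 2833.7 ≈ 2834 km

2834 km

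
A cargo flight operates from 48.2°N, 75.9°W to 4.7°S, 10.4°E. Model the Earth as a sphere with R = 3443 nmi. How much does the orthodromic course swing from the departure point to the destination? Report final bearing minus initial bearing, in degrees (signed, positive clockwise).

+42.4°

Initial bearing θ₁ = atan2(sin Δλ cos φ₂, cos φ₁ sin φ₂ − sin φ₁ cos φ₂ cos Δλ) = 95.89°
Final bearing θ₂ = (initial bearing from the destination back to the start) + 180° = 138.30°
Δθ = θ₂ − θ₁ = +42.4°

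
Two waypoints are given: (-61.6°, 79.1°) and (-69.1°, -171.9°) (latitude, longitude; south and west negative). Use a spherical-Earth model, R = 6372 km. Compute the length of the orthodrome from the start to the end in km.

4444 km

cos σ = sin φ₁ sin φ₂ + cos φ₁ cos φ₂ cos Δλ
      = sin(-61.60°)sin(-69.10°) + cos(-61.60°)cos(-69.10°)cos(109.00°) = 0.7665
σ = 39.957° → d = Rσ = 6372·0.69737 = 4444 km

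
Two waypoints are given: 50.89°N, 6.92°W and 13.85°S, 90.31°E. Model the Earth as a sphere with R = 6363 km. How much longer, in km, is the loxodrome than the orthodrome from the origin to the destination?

257 km

Great circle: cos σ = sin φ₁ sin φ₂ + cos φ₁ cos φ₂ cos Δλ,  σ = 1.8367 rad → d_gc = 11687.2 km
Rhumb line: Δψ = -1.2792, q = Δφ/Δψ = 0.8833, d_rh = R√(Δφ²+q²Δλ²) = 11944.2 km
Excess = 11944.2 − 11687.2 = 257.0 ≈ 257 km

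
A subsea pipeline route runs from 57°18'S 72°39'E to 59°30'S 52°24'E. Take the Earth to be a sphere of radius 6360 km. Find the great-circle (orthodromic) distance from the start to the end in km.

1198 km

Haversine: a = sin²(Δφ/2)+cos φ₁ cos φ₂ sin²(Δλ/2) = 0.00884;  σ = 2·atan2(√a,√(1−a))
σ = 10.791° → d = Rσ = 6360·0.18835 = 1198 km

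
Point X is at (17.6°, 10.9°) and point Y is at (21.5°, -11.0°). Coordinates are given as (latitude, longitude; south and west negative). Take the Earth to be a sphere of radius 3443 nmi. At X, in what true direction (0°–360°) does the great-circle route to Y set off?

284.3°

N = sin Δλ·cos φ₂ = -0.3470;  D = cos φ₁ sin φ₂ − sin φ₁ cos φ₂ cos Δλ = +0.0883
initial course = atan2(N, D) = 284.28°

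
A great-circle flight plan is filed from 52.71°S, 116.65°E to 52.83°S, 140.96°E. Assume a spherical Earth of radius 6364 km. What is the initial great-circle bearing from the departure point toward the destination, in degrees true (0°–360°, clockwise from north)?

100.2°

θ = atan2( sin Δλ·cos φ₂ ,  cos φ₁ sin φ₂ − sin φ₁ cos φ₂ cos Δλ )
  = atan2(+0.2487, -0.0447) = 100.19°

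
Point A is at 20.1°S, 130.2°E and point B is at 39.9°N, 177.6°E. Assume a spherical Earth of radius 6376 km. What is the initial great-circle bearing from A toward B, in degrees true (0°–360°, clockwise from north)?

N = sin Δλ·cos φ₂ = +0.5647;  D = cos φ₁ sin φ₂ − sin φ₁ cos φ₂ cos Δλ = +0.7808
initial course = atan2(N, D) = 35.87°

35.9°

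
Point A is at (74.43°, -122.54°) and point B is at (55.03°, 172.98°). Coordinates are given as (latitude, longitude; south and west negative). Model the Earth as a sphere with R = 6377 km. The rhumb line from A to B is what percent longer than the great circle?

Great circle: σ = 0.5440 rad → d_gc = Rσ = 3468.9 km
Rhumb: Δφ = -0.3386, Δλ = -1.1254, Δψ = -0.8347, q = Δφ/Δψ = 0.4056 → d_rh = R√(Δφ²+q²Δλ²) = 3624.5 km
Excess = (3624.5 − 3468.9) / 3468.9 = 155.6 / 3468.9 = 4.49% ≈ 4.5%

4.5%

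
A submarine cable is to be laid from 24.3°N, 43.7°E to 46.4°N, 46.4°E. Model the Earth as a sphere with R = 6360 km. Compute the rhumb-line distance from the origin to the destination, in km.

Rhumb course C = atan2(Δλ, Δψ) with Δψ = ln[tan(π/4+φ₂/2)/tan(π/4+φ₁/2)] = +0.4789, Δλ = +0.0471 → C = 5.62°
d = R·|Δφ| / |cos C| = 6360·0.38572 / 0.99519 = 2465 km

2465 km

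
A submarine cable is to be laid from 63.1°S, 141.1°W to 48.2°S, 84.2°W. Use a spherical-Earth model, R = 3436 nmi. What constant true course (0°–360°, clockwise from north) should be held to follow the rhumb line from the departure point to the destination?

64.8°

Meridional parts: M(φ₁)=-1.4306, M(φ₂)=-0.9627 → ΔM = +0.4679;  Δλ = +0.9931 rad
tan C = Δλ / ΔM = +2.1222 → C = 64.77°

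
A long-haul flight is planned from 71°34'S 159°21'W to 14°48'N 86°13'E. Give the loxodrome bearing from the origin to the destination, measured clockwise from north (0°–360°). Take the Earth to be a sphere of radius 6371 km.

316.2°

Δψ = ln[tan(π/4+φ₂/2)/tan(π/4+φ₁/2)] = +2.0798
Δλ = -1.9972 rad (taken the short way round)
course = atan2(Δλ, Δψ) = 316.16°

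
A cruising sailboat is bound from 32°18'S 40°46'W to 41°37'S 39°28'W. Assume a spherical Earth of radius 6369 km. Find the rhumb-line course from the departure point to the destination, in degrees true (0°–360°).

Δψ = ln[tan(π/4+φ₂/2)/tan(π/4+φ₁/2)] = -0.2040
Δλ = +0.0227 rad (taken the short way round)
course = atan2(Δλ, Δψ) = 173.65°

173.7°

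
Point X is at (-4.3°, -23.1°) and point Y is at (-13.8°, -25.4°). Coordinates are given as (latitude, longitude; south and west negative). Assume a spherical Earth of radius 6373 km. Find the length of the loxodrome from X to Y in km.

Δψ = ln[tan(π/4+φ₂/2)/tan(π/4+φ₁/2)] = -0.1681;  Δφ = -0.1658 rad,  Δλ = -0.0401 rad
q = Δφ/Δψ = 0.9864
d = R·√(Δφ² + q²Δλ²) = 6373·0.17047 = 1086 km

1086 km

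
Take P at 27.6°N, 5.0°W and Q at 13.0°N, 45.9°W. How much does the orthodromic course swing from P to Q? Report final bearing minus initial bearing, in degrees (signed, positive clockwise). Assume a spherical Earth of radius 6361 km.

-14.9°

At departure: θ₁ = atan2(sin Δλ cos φ₂, cos φ₁ sin φ₂ − sin φ₁ cos φ₂ cos Δλ) = 257.46°
At arrival: θ₂ = atan2(sin Δλ cos φ₁, −cos φ₂ sin φ₁ + sin φ₂ cos φ₁ cos Δλ) = 242.60°
Δθ = θ₂ − θ₁ = -14.9°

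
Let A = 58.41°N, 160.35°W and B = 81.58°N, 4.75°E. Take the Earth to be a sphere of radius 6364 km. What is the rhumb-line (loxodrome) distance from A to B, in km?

Δψ = ln[tan(π/4+φ₂/2)/tan(π/4+φ₁/2)] = +1.3462;  Δφ = +0.4044 rad,  Δλ = +2.8815 rad
q = Δφ/Δψ = 0.3004
d = R·√(Δφ² + q²Δλ²) = 6364·0.95539 = 6080 km

6080 km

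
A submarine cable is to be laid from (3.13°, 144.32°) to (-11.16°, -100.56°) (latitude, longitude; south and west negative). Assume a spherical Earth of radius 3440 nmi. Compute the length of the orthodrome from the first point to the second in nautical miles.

Haversine: a = sin²(Δφ/2)+cos φ₁ cos φ₂ sin²(Δλ/2) = 0.71322;  σ = 2·atan2(√a,√(1−a))
σ = 115.242° → d = Rσ = 3440·2.01134 = 6919 nmi

6919 nmi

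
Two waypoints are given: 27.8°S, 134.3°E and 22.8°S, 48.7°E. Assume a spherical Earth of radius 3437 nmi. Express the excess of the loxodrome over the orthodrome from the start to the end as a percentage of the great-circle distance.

2.1%

Great circle: σ = 1.3250 rad → d_gc = Rσ = 4554.1 nmi
Rhumb: Δφ = +0.0873, Δλ = -1.4940, Δψ = +0.0966, q = Δφ/Δψ = 0.9037 → d_rh = R√(Δφ²+q²Δλ²) = 4649.9 nmi
Excess = (4649.9 − 4554.1) / 4554.1 = 95.8 / 4554.1 = 2.10% ≈ 2.1%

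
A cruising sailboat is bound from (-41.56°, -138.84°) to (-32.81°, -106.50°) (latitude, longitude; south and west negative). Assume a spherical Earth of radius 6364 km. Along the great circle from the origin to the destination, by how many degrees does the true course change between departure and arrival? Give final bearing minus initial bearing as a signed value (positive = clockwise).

At departure: θ₁ = atan2(sin Δλ cos φ₂, cos φ₁ sin φ₂ − sin φ₁ cos φ₂ cos Δλ) = 81.69°
At arrival: θ₂ = atan2(sin Δλ cos φ₁, −cos φ₂ sin φ₁ + sin φ₂ cos φ₁ cos Δλ) = 61.76°
Δθ = θ₂ − θ₁ = -19.9°

-19.9°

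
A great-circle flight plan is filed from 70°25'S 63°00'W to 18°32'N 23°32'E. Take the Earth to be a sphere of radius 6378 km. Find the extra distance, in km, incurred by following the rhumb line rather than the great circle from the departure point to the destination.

Great circle: cos σ = sin φ₁ sin φ₂ + cos φ₁ cos φ₂ cos Δλ,  σ = 1.8549 rad → d_gc = 11830.3 km
Rhumb line: Δψ = +2.0862, q = Δφ/Δψ = 0.7442, d_rh = R√(Δφ²+q²Δλ²) = 12224.1 km
Excess = 12224.1 − 11830.3 = 393.8 ≈ 394 km

394 km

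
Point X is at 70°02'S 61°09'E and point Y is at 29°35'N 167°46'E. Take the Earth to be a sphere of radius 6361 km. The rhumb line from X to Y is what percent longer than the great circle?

Great circle: σ = 2.1519 rad → d_gc = Rσ = 13688.1 km
Rhumb: Δφ = +1.7386, Δλ = +1.8608, Δψ = +2.2780, q = Δφ/Δψ = 0.7632 → d_rh = R√(Δφ²+q²Δλ²) = 14280.2 km
Excess = (14280.2 − 13688.1) / 13688.1 = 592.1 / 13688.1 = 4.33% ≈ 4.3%

4.3%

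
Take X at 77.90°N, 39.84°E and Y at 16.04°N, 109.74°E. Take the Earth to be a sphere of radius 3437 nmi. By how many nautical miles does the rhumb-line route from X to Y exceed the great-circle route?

Great circle: cos σ = sin φ₁ sin φ₂ + cos φ₁ cos φ₂ cos Δλ,  σ = 1.2245 rad → d_gc = 4208.7 nmi
Rhumb line: Δψ = -1.9608, q = Δφ/Δψ = 0.5506, d_rh = R√(Δφ²+q²Δλ²) = 4370.4 nmi
Excess = 4370.4 − 4208.7 = 161.7 ≈ 162 nmi

162 nmi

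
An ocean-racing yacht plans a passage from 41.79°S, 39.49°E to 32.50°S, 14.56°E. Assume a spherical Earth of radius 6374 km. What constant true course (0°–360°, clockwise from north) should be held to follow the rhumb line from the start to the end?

295.1°

Meridional parts: M(φ₁)=-0.8042, M(φ₂)=-0.6004 → ΔM = +0.2039;  Δλ = -0.4351 rad
tan C = Δλ / ΔM = -2.1340 → C = 295.11°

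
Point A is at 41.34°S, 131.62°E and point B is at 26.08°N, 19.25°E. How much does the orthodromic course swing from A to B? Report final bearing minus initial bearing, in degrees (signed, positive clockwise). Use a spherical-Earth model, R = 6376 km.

+26.8°

At departure: θ₁ = atan2(sin Δλ cos φ₂, cos φ₁ sin φ₂ − sin φ₁ cos φ₂ cos Δλ) = 277.16°
At arrival: θ₂ = atan2(sin Δλ cos φ₁, −cos φ₂ sin φ₁ + sin φ₂ cos φ₁ cos Δλ) = 303.96°
Δθ = θ₂ − θ₁ = +26.8°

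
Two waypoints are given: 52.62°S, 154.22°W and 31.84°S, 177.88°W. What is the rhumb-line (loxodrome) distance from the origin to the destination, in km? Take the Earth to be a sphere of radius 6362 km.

Rhumb course C = atan2(Δλ, Δψ) with Δψ = ln[tan(π/4+φ₂/2)/tan(π/4+φ₁/2)] = +0.4971, Δλ = -0.4129 → C = 320.28°
d = R·|Δφ| / |cos C| = 6362·0.36268 / 0.76923 = 3000 km

3000 km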